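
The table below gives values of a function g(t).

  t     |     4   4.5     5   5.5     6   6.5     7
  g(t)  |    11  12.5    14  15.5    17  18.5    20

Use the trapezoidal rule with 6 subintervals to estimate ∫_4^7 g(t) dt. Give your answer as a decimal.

Δt = 0.5.
T_6 = (0.5/2)·[11 + 2·12.5 + 2·14 + 2·15.5 + 2·17 + 2·18.5 + 20] = 46.5.

46.5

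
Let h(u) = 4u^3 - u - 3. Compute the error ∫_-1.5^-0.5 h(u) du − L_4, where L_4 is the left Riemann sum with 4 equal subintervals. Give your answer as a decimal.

1.625

Exact integral: ∫_-1.5^-0.5 h(u) du = -7.
L_4 = -8.625.
Error = -7 − (-8.625) = 1.625.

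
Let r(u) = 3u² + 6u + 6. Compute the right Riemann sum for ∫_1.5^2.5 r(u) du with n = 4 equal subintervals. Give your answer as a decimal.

Δu = (2.5 − 1.5)/4 = 0.25.
Right endpoints: 1.75, 2, 2.25, 2.5.
r(1.75) = 25.6875, r(2) = 30, r(2.25) = 34.6875, r(2.5) = 39.75.
Sum = Δu · [r(1.75) + r(2) + r(2.25) + r(2.5)].
Sum = 32.53125.

32.53125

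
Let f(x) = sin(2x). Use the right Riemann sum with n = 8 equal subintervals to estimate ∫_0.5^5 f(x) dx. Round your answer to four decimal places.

0.2257

Δx = (5 − 0.5)/8 = 0.5625.
Right endpoints: 1.0625, 1.625, 2.1875, 2.75, 3.3125, 3.875, 4.4375, 5.
f(1.0625) ≈ 0.8503, f(1.625) ≈ -0.1082, f(2.1875) ≈ -0.9436, f(2.75) ≈ -0.7055, f(3.3125) ≈ 0.3352, f(3.875) ≈ 0.9946, f(4.4375) ≈ 0.5225, f(5) ≈ -0.5440.
Sum = Δx · [f(1.0625) + f(1.625) + f(2.1875) + ...].
Sum ≈ 0.2257.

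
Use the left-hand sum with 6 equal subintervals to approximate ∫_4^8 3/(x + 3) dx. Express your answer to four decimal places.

Δx = (8 − 4)/6 = 2/3.
Left endpoints: 4, 14/3, 16/3, 6, 20/3, 22/3.
f(4) = 3/7, f(14/3) = 9/23, f(16/3) = 0.36, f(6) = 1/3, f(20/3) = 9/29, f(22/3) = 9/31.
Sum = Δx · [f(4) + f(14/3) + f(16/3) + ...].
Sum ≈ 1.4093.

1.4093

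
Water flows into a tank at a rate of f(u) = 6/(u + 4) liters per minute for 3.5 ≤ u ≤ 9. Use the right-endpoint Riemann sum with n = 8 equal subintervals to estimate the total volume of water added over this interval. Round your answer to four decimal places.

Δu = (9 − 3.5)/8 = 0.6875.
Right endpoints: 4.1875, 4.875, 5.5625, 6.25, 6.9375, 7.625, 8.3125, 9.
f(4.1875) = 96/131, f(4.875) = 48/71, f(5.5625) = 32/51, f(6.25) = 24/41, f(6.9375) = 96/175, f(7.625) = 16/31, f(8.3125) = 96/197, f(9) = 6/13.
Sum = Δu · [f(4.1875) + f(4.875) + f(5.5625) + ...].
Sum ≈ 3.1867.

3.1867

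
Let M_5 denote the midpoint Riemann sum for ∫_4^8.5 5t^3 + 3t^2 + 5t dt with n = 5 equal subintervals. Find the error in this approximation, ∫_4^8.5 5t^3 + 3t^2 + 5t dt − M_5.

Exact integral: ∫_4^8.5 f(t) dt = 6895.828125.
M_5 = 6866.4403125.
Error = 6895.828125 − 6866.4403125 = 29.3878125.

29.3878125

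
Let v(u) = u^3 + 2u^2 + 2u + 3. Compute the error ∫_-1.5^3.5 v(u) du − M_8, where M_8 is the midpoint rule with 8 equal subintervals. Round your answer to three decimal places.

0.814

Exact integral: ∫_-1.5^3.5 v(u) du ≈ 92.08333.
M_8 = 91.26953125.
Error ≈ 92.08333 − 91.26953125 ≈ 0.814.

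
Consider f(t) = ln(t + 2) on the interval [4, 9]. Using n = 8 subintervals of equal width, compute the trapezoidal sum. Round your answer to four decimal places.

10.6238

Δt = (9 − 4)/8 = 0.625.
f(4) ≈ 1.7918, f(4.625) ≈ 1.8909, f(5.25) ≈ 1.9810, f(5.875) ≈ 2.0637, f(6.5) ≈ 2.1401, f(7.125) ≈ 2.2110, f(7.75) ≈ 2.2773, f(8.375) ≈ 2.3394, f(9) ≈ 2.3979.
T_8 = (Δt/2)·[f(t_0) + 2f(t_1) + ... + 2f(t_{7}) + f(t_8)].
Sum ≈ 10.6238.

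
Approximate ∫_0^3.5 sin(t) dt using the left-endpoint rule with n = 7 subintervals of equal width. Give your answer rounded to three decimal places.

Δt = (3.5 − 0)/7 = 0.5.
Left endpoints: 0, 0.5, 1, 1.5, 2, 2.5, 3.
f(0) ≈ 0.000, f(0.5) ≈ 0.479, f(1) ≈ 0.841, f(1.5) ≈ 0.997, f(2) ≈ 0.909, f(2.5) ≈ 0.598, f(3) ≈ 0.141.
Sum = Δt · [f(0) + f(0.5) + f(1) + ...].
Sum ≈ 1.984.

1.984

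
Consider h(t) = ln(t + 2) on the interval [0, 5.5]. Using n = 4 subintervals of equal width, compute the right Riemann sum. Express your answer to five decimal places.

9.07750

Δt = (5.5 − 0)/4 = 1.375.
Right endpoints: 1.375, 2.75, 4.125, 5.5.
h(1.375) ≈ 1.21640, h(2.75) ≈ 1.55814, h(4.125) ≈ 1.81238, h(5.5) ≈ 2.01490.
Sum = Δt · [h(1.375) + h(2.75) + h(4.125) + h(5.5)].
Sum ≈ 9.07750.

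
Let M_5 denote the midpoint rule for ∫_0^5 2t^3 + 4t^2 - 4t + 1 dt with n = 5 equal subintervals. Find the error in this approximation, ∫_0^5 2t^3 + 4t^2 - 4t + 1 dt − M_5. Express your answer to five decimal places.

Exact integral: ∫_0^5 f(t) dt ≈ 434.1666667.
M_5 = 426.25.
Error ≈ 434.1666667 − 426.25 ≈ 7.91667.

7.91667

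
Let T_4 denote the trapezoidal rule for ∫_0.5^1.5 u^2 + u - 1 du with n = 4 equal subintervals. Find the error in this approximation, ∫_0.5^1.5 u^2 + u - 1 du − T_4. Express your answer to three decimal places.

Exact integral: ∫_0.5^1.5 f(u) du ≈ 1.08333.
T_4 = 1.09375.
Error ≈ 1.08333 − 1.09375 ≈ -0.010.

-0.010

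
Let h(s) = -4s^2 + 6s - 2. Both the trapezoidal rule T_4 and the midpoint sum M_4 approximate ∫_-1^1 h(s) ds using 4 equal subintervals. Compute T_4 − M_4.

-0.5

T_4 = -7.
M_4 = -6.5.
T_4 − M_4 = -0.5.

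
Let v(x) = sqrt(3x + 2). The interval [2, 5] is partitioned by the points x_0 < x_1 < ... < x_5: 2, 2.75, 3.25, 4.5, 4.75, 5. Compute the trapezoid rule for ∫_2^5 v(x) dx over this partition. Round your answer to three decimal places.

Subinterval widths: 0.75, 0.5, 1.25, 0.25, 0.25.
v(2) ≈ 2.828, v(2.75) ≈ 3.202, v(3.25) ≈ 3.428, v(4.5) ≈ 3.937, v(4.75) ≈ 4.031, v(5) ≈ 4.123.
On each subinterval the trapezoid contributes (Δx_i/2)·[v(x_{i-1}) + v(x_i)].
Sum ≈ 10.537.

10.537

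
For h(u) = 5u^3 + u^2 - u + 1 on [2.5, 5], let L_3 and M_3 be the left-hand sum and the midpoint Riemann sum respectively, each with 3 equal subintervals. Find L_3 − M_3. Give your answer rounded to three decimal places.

-209.787

L_3 ≈ 543.93519.
M_3 ≈ 753.72251.
L_3 − M_3 ≈ -209.787.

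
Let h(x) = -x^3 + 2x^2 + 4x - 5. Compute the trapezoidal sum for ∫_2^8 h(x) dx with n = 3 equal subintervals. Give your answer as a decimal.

-646

Δx = (8 − 2)/3 = 2.
h(2) = 3, h(4) = -21, h(6) = -125, h(8) = -357.
T_3 = (Δx/2)·[h(x_0) + 2h(x_1) + 2h(x_2) + h(x_3)].
Sum = -646.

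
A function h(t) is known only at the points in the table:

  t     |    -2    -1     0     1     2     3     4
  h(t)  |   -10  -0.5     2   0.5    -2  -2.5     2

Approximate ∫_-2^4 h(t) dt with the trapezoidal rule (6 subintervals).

-6.5

Δt = 1.
T_6 = (1/2)·[(-10) + 2·(-0.5) + 2·2 + 2·0.5 + 2·(-2) + 2·(-2.5) + 2] = -6.5.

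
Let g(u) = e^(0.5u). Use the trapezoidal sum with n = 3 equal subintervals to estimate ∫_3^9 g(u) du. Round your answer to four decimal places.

185.0947

Δu = (9 − 3)/3 = 2.
g(3) ≈ 4.4817, g(5) ≈ 12.1825, g(7) ≈ 33.1155, g(9) ≈ 90.0171.
T_3 = (Δu/2)·[g(u_0) + 2g(u_1) + 2g(u_2) + g(u_3)].
Sum ≈ 185.0947.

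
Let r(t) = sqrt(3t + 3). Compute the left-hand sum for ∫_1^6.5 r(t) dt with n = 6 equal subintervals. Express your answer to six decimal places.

Δt = (6.5 − 1)/6 = 11/12.
Left endpoints: 1, 23/12, 17/6, 3.75, 14/3, 67/12.
r(1) ≈ 2.449490, r(23/12) ≈ 2.958040, r(17/6) ≈ 3.391165, r(3.75) ≈ 3.774917, r(14/3) ≈ 4.123106, r(67/12) ≈ 4.444097.
Sum = Δt · [r(1) + r(23/12) + r(17/6) + ...].
Sum ≈ 19.379080.

19.379080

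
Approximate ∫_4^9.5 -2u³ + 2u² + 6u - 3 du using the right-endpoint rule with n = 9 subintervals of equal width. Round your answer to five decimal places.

Δu = (9.5 − 4)/9 = 11/18.
Right endpoints: 83/18, 47/9, 35/6, 58/9, 127/18, 23/3, 149/18, 80/9, 9.5.
f(83/18) = -375857/2916, f(47/9) = -147229/729, f(35/6) = -32069/108, f(58/9) = -303671/729, f(127/18) = -1643365/2916, f(23/3) = -19999/27, f(149/18) = -2772251/2916, f(80/9) = -872107/729, f(9.5) = -1480.25.
Sum = Δu · [f(83/18) + f(47/9) + f(35/6) + ...].
Sum ≈ -3651.92644.

-3651.92644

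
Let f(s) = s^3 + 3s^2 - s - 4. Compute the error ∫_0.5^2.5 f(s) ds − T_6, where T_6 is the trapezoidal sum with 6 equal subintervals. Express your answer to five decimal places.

Exact integral: ∫_0.5^2.5 f(s) ds = 14.25.
T_6 ≈ 14.5277778.
Error ≈ 14.25 − 14.5277778 ≈ -0.27778.

-0.27778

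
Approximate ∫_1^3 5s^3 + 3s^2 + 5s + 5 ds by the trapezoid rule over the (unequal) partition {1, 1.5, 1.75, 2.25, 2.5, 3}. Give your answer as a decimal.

Subinterval widths: 0.5, 0.25, 0.5, 0.25, 0.5.
f(1) = 18, f(1.5) = 36.125, f(1.75) = 49.734375, f(2.25) = 88.390625, f(2.5) = 114.375, f(3) = 182.
On each subinterval the trapezoid contributes (Δs_i/2)·[f(s_{i-1}) + f(s_i)].
Sum = 158.234375.

158.234375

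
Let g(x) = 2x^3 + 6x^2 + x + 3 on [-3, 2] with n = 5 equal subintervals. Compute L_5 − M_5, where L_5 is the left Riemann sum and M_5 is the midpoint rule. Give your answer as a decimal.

-18.75

L_5 = 30.
M_5 = 48.75.
L_5 − M_5 = -18.75.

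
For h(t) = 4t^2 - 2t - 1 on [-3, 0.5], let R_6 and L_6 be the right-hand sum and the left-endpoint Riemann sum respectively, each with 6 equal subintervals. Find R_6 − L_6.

R_6 ≈ 29.9606481.
L_6 ≈ 54.4606481.
R_6 − L_6 = -24.5.

-24.5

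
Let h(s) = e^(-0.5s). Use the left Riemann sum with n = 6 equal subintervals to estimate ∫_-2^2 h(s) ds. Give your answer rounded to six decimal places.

5.527718

Δs = (2 − (-2))/6 = 2/3.
Left endpoints: -2, -4/3, -2/3, 0, 2/3, 4/3.
h(-2) ≈ 2.718282, h(-4/3) ≈ 1.947734, h(-2/3) ≈ 1.395612, h(0) ≈ 1.000000, h(2/3) ≈ 0.716531, h(4/3) ≈ 0.513417.
Sum = Δs · [h(-2) + h(-4/3) + h(-2/3) + ...].
Sum ≈ 5.527718.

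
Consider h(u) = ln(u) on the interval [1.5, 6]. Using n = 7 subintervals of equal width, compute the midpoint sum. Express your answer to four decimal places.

Δu = (6 − 1.5)/7 = 9/14.
Midpoints: 51/28, 69/28, 87/28, 3.75, 123/28, 141/28, 159/28.
h(51/28) ≈ 0.5996, h(69/28) ≈ 0.9019, h(87/28) ≈ 1.1337, h(3.75) ≈ 1.3218, h(123/28) ≈ 1.4800, h(141/28) ≈ 1.6166, h(159/28) ≈ 1.7367.
Sum = Δu · [h(51/28) + h(69/28) + h(87/28) + ...].
Sum ≈ 5.6509.

5.6509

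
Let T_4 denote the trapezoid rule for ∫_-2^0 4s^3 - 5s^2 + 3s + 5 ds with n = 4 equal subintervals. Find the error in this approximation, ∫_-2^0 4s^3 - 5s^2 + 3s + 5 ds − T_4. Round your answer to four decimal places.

Exact integral: ∫_-2^0 f(s) ds ≈ -25.333333.
T_4 = -26.75.
Error ≈ -25.333333 − (-26.75) ≈ 1.4167.

1.4167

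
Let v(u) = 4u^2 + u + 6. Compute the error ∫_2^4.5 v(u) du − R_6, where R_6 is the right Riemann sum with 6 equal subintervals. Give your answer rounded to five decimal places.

Exact integral: ∫_2^4.5 v(u) du ≈ 133.9583333.
R_6 ≈ 148.3101852.
Error ≈ 133.9583333 − 148.3101852 ≈ -14.35185.

-14.35185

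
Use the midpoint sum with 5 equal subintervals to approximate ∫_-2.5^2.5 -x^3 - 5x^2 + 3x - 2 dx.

-60

Δx = (2.5 − (-2.5))/5 = 1.
Midpoints: -2, -1, 0, 1, 2.
f(-2) = -20, f(-1) = -9, f(0) = -2, f(1) = -5, f(2) = -24.
Sum = Δx · [f(-2) + f(-1) + f(0) + f(1) + f(2)].
Sum = -60.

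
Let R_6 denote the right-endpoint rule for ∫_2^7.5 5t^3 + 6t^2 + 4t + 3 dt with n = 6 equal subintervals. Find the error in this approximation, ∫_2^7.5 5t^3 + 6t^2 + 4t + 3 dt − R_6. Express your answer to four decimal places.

Exact integral: ∫_2^7.5 f(t) dt = 4883.828125.
R_6 ≈ 6045.564670.
Error ≈ 4883.828125 − 6045.564670 ≈ -1161.7365.

-1161.7365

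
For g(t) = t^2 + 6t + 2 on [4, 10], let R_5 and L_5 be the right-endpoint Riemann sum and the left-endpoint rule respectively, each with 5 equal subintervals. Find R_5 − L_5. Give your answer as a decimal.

R_5 = 649.44.
L_5 = 505.44.
R_5 − L_5 = 144.

144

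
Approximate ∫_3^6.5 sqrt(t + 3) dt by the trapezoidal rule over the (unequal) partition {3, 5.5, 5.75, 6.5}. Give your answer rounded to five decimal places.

Subinterval widths: 2.5, 0.25, 0.75.
f(3) ≈ 2.44949, f(5.5) ≈ 2.91548, f(5.75) ≈ 2.95804, f(6.5) ≈ 3.08221.
On each subinterval the trapezoid contributes (Δt_i/2)·[f(t_{i-1}) + f(t_i)].
Sum ≈ 9.70549.

9.70549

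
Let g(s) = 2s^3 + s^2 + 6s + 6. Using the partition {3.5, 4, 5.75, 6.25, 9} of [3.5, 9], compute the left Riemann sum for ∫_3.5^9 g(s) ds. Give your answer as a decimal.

2163.7109375

Subinterval widths: 0.5, 1.75, 0.5, 2.75.
Left endpoints: 3.5, 4, 5.75, 6.25.
g(3.5) = 125, g(4) = 174, g(5.75) = 453.78125, g(6.25) = 570.84375.
Sum = Σ Δs_i · g(s_i).
Sum = 2163.7109375.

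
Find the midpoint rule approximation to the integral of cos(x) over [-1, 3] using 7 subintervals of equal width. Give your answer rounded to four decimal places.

Δx = (3 − (-1))/7 = 4/7.
Midpoints: -5/7, -1/7, 3/7, 1, 11/7, 15/7, 19/7.
f(-5/7) ≈ 0.7556, f(-1/7) ≈ 0.9898, f(3/7) ≈ 0.9096, f(1) ≈ 0.5403, f(11/7) ≈ -0.0006, f(15/7) ≈ -0.5414, f(19/7) ≈ -0.9101.
Sum = Δx · [f(-5/7) + f(-1/7) + f(3/7) + ...].
Sum ≈ 0.9961.

0.9961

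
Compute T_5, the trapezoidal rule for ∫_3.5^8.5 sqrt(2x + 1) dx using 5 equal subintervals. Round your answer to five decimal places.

Δx = (8.5 − 3.5)/5 = 1.
f(3.5) ≈ 2.82843, f(4.5) ≈ 3.16228, f(5.5) ≈ 3.46410, f(6.5) ≈ 3.74166, f(7.5) ≈ 4.00000, f(8.5) ≈ 4.24264.
T_5 = (Δx/2)·[f(x_0) + 2f(x_1) + ... + 2f(x_{4}) + f(x_5)].
Sum ≈ 17.90357.

17.90357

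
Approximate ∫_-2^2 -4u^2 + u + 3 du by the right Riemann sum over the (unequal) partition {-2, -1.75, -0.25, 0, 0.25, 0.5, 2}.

Subinterval widths: 0.25, 1.5, 0.25, 0.25, 0.25, 1.5.
Right endpoints: -1.75, -0.25, 0, 0.25, 0.5, 2.
f(-1.75) = -11, f(-0.25) = 2.5, f(0) = 3, f(0.25) = 3, f(0.5) = 2.5, f(2) = -11.
Sum = Σ Δu_i · f(u_i).
Sum = -13.375.

-13.375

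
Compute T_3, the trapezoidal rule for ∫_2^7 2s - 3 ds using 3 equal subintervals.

Δs = (7 − 2)/3 = 5/3.
f(2) = 1, f(11/3) = 13/3, f(16/3) = 23/3, f(7) = 11.
T_3 = (Δs/2)·[f(s_0) + 2f(s_1) + 2f(s_2) + f(s_3)].
Sum = 30.

30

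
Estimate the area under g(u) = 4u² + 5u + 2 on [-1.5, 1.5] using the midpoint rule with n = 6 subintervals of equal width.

Δu = (1.5 − (-1.5))/6 = 0.5.
Midpoints: -1.25, -0.75, -0.25, 0.25, 0.75, 1.25.
g(-1.25) = 2, g(-0.75) = 0.5, g(-0.25) = 1, g(0.25) = 3.5, g(0.75) = 8, g(1.25) = 14.5.
Sum = Δu · [g(-1.25) + g(-0.75) + g(-0.25) + ...].
Sum = 14.75.

14.75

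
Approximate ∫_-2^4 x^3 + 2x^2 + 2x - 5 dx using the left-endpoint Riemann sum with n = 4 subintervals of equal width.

20.25

Δx = (4 − (-2))/4 = 1.5.
Left endpoints: -2, -0.5, 1, 2.5.
f(-2) = -9, f(-0.5) = -5.625, f(1) = 0, f(2.5) = 28.125.
Sum = Δx · [f(-2) + f(-0.5) + f(1) + f(2.5)].
Sum = 20.25.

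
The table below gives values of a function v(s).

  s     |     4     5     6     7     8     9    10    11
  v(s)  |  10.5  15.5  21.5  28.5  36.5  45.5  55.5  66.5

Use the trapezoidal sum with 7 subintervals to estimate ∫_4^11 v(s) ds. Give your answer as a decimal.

241.5

Δs = 1.
T_7 = (1/2)·[10.5 + 2·15.5 + 2·21.5 + 2·28.5 + 2·36.5 + 2·45.5 + 2·55.5 + 66.5] = 241.5.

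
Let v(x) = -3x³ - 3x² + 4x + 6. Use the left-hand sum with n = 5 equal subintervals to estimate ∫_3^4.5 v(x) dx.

-247.23

Δx = (4.5 − 3)/5 = 0.3.
Left endpoints: 3, 3.3, 3.6, 3.9, 4.2.
v(3) = -90, v(3.3) = -121.281, v(3.6) = -158.448, v(3.9) = -201.987, v(4.2) = -252.384.
Sum = Δx · [v(3) + v(3.3) + v(3.6) + v(3.9) + v(4.2)].
Sum = -247.23.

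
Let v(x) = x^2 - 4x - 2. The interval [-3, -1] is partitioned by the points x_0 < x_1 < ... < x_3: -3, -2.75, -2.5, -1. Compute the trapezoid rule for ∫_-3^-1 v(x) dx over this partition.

Subinterval widths: 0.25, 0.25, 1.5.
v(-3) = 19, v(-2.75) = 16.5625, v(-2.5) = 14.25, v(-1) = 3.
On each subinterval the trapezoid contributes (Δx_i/2)·[v(x_{i-1}) + v(x_i)].
Sum = 21.234375.

21.234375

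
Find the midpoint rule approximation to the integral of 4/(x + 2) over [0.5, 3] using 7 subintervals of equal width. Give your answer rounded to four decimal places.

2.7700

Δx = (3 − 0.5)/7 = 5/14.
Midpoints: 19/28, 29/28, 39/28, 1.75, 59/28, 69/28, 79/28.
f(19/28) = 112/75, f(29/28) = 112/85, f(39/28) = 112/95, f(1.75) = 16/15, f(59/28) = 112/115, f(69/28) = 0.896, f(79/28) = 112/135.
Sum = Δx · [f(19/28) + f(29/28) + f(39/28) + ...].
Sum ≈ 2.7700.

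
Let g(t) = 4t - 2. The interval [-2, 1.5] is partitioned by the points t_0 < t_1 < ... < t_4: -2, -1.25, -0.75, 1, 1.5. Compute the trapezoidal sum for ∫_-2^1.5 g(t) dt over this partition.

-10.5

Subinterval widths: 0.75, 0.5, 1.75, 0.5.
g(-2) = -10, g(-1.25) = -7, g(-0.75) = -5, g(1) = 2, g(1.5) = 4.
On each subinterval the trapezoid contributes (Δt_i/2)·[g(t_{i-1}) + g(t_i)].
Sum = -10.5.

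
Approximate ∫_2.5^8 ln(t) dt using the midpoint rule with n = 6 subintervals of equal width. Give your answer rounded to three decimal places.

Δt = (8 − 2.5)/6 = 11/12.
Midpoints: 71/24, 3.875, 115/24, 137/24, 6.625, 181/24.
f(71/24) ≈ 1.085, f(3.875) ≈ 1.355, f(115/24) ≈ 1.567, f(137/24) ≈ 1.742, f(6.625) ≈ 1.891, f(181/24) ≈ 2.020.
Sum = Δt · [f(71/24) + f(3.875) + f(115/24) + ...].
Sum ≈ 8.854.

8.854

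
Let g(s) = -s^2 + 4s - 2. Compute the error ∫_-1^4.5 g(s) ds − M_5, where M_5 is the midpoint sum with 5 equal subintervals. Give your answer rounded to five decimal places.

-0.55458

Exact integral: ∫_-1^4.5 g(s) ds ≈ -3.2083333.
M_5 = -2.65375.
Error ≈ -3.2083333 − (-2.65375) ≈ -0.55458.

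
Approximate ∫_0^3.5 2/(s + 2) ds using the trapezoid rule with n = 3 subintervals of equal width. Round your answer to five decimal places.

Δs = (3.5 − 0)/3 = 7/6.
f(0) = 1, f(7/6) = 12/19, f(7/3) = 6/13, f(3.5) = 4/11.
T_3 = (Δs/2)·[f(s_0) + 2f(s_1) + 2f(s_2) + f(s_3)].
Sum ≈ 2.07076.

2.07076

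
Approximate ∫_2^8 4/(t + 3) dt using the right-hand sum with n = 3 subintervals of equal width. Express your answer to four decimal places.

2.7590

Δt = (8 − 2)/3 = 2.
Right endpoints: 4, 6, 8.
f(4) = 4/7, f(6) = 4/9, f(8) = 4/11.
Sum = Δt · [f(4) + f(6) + f(8)].
Sum ≈ 2.7590.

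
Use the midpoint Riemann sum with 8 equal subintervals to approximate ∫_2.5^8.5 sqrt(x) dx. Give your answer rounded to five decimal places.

Δx = (8.5 − 2.5)/8 = 0.75.
Midpoints: 2.875, 3.625, 4.375, 5.125, 5.875, 6.625, 7.375, 8.125.
f(2.875) ≈ 1.69558, f(3.625) ≈ 1.90394, f(4.375) ≈ 2.09165, f(5.125) ≈ 2.26385, f(5.875) ≈ 2.42384, f(6.625) ≈ 2.57391, f(7.375) ≈ 2.71570, f(8.125) ≈ 2.85044.
Sum = Δx · [f(2.875) + f(3.625) + f(4.375) + ...].
Sum ≈ 13.88918.

13.88918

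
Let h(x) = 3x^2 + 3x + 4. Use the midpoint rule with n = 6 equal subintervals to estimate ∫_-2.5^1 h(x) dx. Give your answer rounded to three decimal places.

Δx = (1 − (-2.5))/6 = 7/12.
Midpoints: -53/24, -1.625, -25/24, -11/24, 0.125, 17/24.
h(-53/24) = 2305/192, h(-1.625) = 7.046875, h(-25/24) = 793/192, h(-11/24) = 625/192, h(0.125) = 4.421875, h(17/24) = 1465/192.
Sum = Δx · [h(-53/24) + h(-1.625) + h(-25/24) + ...].
Sum ≈ 22.452.

22.452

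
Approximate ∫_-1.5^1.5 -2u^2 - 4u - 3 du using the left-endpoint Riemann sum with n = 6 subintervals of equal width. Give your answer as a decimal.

-10.75

Δu = (1.5 − (-1.5))/6 = 0.5.
Left endpoints: -1.5, -1, -0.5, 0, 0.5, 1.
f(-1.5) = -1.5, f(-1) = -1, f(-0.5) = -1.5, f(0) = -3, f(0.5) = -5.5, f(1) = -9.
Sum = Δu · [f(-1.5) + f(-1) + f(-0.5) + ...].
Sum = -10.75.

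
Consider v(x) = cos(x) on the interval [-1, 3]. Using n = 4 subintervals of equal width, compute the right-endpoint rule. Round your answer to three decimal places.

0.134

Δx = (3 − (-1))/4 = 1.
Right endpoints: 0, 1, 2, 3.
v(0) ≈ 1.000, v(1) ≈ 0.540, v(2) ≈ -0.416, v(3) ≈ -0.990.
Sum = Δx · [v(0) + v(1) + v(2) + v(3)].
Sum ≈ 0.134.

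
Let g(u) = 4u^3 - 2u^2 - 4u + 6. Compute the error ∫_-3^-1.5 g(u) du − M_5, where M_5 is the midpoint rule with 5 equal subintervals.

-0.32625

Exact integral: ∫_-3^-1.5 g(u) du = -69.1875.
M_5 = -68.86125.
Error = -69.1875 − (-68.86125) = -0.32625.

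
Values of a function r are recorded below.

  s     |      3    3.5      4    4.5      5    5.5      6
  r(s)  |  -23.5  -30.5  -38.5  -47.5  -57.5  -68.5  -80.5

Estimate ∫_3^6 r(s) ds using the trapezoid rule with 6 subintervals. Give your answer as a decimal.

Δs = 0.5.
T_6 = (0.5/2)·[(-23.5) + 2·(-30.5) + 2·(-38.5) + 2·(-47.5) + 2·(-57.5) + 2·(-68.5) + (-80.5)] = -147.25.

-147.25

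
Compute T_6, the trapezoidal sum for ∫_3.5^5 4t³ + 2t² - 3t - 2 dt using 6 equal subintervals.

508.390625

Δt = (5 − 3.5)/6 = 0.25.
f(3.5) = 183.5, f(3.75) = 225.8125, f(4) = 274, f(4.25) = 328.4375, f(4.5) = 389.5, f(4.75) = 457.5625, f(5) = 533.
T_6 = (Δt/2)·[f(t_0) + 2f(t_1) + ... + 2f(t_{5}) + f(t_6)].
Sum = 508.390625.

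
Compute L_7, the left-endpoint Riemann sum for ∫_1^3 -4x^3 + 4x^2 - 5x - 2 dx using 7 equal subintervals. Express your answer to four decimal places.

-58.1633

Δx = (3 − 1)/7 = 2/7.
Left endpoints: 1, 9/7, 11/7, 13/7, 15/7, 17/7, 19/7.
f(1) = -7, f(9/7) = -3539/343, f(11/7) = -5317/343, f(13/7) = -7927/343, f(15/7) = -11561/343, f(17/7) = -16411/343, f(19/7) = -22669/343.
Sum = Δx · [f(1) + f(9/7) + f(11/7) + ...].
Sum ≈ -58.1633.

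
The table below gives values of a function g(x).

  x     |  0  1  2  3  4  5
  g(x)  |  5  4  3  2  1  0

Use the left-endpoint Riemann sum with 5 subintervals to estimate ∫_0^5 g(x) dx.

15

Δx = 1.
Sum = 1·[5 + 4 + 3 + 2 + 1] = 15.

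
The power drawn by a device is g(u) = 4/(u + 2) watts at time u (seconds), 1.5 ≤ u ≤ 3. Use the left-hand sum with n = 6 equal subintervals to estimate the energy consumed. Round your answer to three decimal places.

Δu = (3 − 1.5)/6 = 0.25.
Left endpoints: 1.5, 1.75, 2, 2.25, 2.5, 2.75.
g(1.5) = 8/7, g(1.75) = 16/15, g(2) = 1, g(2.25) = 16/17, g(2.5) = 8/9, g(2.75) = 16/19.
Sum = Δu · [g(1.5) + g(1.75) + g(2) + ...].
Sum ≈ 1.470.

1.470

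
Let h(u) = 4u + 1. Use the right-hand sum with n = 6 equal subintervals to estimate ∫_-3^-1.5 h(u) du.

Δu = (-1.5 − (-3))/6 = 0.25.
Right endpoints: -2.75, -2.5, -2.25, -2, -1.75, -1.5.
h(-2.75) = -10, h(-2.5) = -9, h(-2.25) = -8, h(-2) = -7, h(-1.75) = -6, h(-1.5) = -5.
Sum = Δu · [h(-2.75) + h(-2.5) + h(-2.25) + ...].
Sum = -11.25.

-11.25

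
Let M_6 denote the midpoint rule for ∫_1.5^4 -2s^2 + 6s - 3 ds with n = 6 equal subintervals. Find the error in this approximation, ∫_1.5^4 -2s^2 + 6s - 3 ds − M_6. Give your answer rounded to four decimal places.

Exact integral: ∫_1.5^4 f(s) ds ≈ -6.666667.
M_6 ≈ -6.594329.
Error ≈ -6.666667 − (-6.594329) ≈ -0.0723.

-0.0723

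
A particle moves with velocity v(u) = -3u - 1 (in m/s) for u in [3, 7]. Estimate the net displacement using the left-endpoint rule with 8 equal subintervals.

Δu = (7 − 3)/8 = 0.5.
Left endpoints: 3, 3.5, 4, 4.5, 5, 5.5, 6, 6.5.
v(3) = -10, v(3.5) = -11.5, v(4) = -13, v(4.5) = -14.5, v(5) = -16, v(5.5) = -17.5, v(6) = -19, v(6.5) = -20.5.
Sum = Δu · [v(3) + v(3.5) + v(4) + ...].
Sum = -61.

-61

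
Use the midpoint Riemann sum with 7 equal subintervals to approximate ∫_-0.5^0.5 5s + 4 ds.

4

Δs = (0.5 − (-0.5))/7 = 1/7.
Midpoints: -3/7, -2/7, -1/7, 0, 1/7, 2/7, 3/7.
f(-3/7) = 13/7, f(-2/7) = 18/7, f(-1/7) = 23/7, f(0) = 4, f(1/7) = 33/7, f(2/7) = 38/7, f(3/7) = 43/7.
Sum = Δs · [f(-3/7) + f(-2/7) + f(-1/7) + ...].
Sum = 4.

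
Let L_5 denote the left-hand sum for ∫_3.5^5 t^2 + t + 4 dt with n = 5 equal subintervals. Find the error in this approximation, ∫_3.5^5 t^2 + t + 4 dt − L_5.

Exact integral: ∫_3.5^5 f(t) dt = 39.75.
L_5 = 37.635.
Error = 39.75 − 37.635 = 2.115.

2.115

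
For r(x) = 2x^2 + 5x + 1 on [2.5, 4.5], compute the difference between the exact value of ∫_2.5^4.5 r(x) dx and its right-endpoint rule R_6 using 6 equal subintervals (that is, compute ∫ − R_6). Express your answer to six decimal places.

-6.407407

Exact integral: ∫_2.5^4.5 r(x) dx ≈ 87.33333333.
R_6 ≈ 93.74074074.
Error ≈ 87.33333333 − 93.74074074 ≈ -6.407407.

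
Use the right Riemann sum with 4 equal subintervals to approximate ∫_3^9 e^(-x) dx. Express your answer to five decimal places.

Δx = (9 − 3)/4 = 1.5.
Right endpoints: 4.5, 6, 7.5, 9.
f(4.5) ≈ 0.01111, f(6) ≈ 0.00248, f(7.5) ≈ 0.00055, f(9) ≈ 0.00012.
Sum = Δx · [f(4.5) + f(6) + f(7.5) + f(9)].
Sum ≈ 0.02140.

0.02140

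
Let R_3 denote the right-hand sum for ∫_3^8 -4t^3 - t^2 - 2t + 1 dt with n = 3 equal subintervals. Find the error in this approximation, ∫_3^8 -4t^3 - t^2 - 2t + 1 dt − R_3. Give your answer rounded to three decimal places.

1825.926

Exact integral: ∫_3^8 f(t) dt ≈ -4226.66667.
R_3 ≈ -6052.59259.
Error ≈ -4226.66667 − (-6052.59259) ≈ 1825.926.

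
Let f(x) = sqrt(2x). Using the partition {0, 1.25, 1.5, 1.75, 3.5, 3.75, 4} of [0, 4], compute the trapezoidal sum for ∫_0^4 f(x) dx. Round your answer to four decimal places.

7.1737

Subinterval widths: 1.25, 0.25, 0.25, 1.75, 0.25, 0.25.
f(0) ≈ 0.0000, f(1.25) ≈ 1.5811, f(1.5) ≈ 1.7321, f(1.75) ≈ 1.8708, f(3.5) ≈ 2.6458, f(3.75) ≈ 2.7386, f(4) ≈ 2.8284.
On each subinterval the trapezoid contributes (Δx_i/2)·[f(x_{i-1}) + f(x_i)].
Sum ≈ 7.1737.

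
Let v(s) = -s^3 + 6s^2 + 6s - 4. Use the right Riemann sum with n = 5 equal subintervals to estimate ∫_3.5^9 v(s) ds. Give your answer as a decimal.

Δs = (9 − 3.5)/5 = 1.1.
Right endpoints: 4.6, 5.7, 6.8, 7.9, 9.
v(4.6) = 53.224, v(5.7) = 39.947, v(6.8) = -0.192, v(7.9) = -75.179, v(9) = -193.
Sum = Δs · [v(4.6) + v(5.7) + v(6.8) + v(7.9) + v(9)].
Sum = -192.72.

-192.72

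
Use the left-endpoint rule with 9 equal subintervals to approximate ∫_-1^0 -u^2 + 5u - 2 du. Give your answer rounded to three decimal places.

-5.169

Δu = (0 − (-1))/9 = 1/9.
Left endpoints: -1, -8/9, -7/9, -2/3, -5/9, -4/9, -1/3, -2/9, -1/9.
f(-1) = -8, f(-8/9) = -586/81, f(-7/9) = -526/81, f(-2/3) = -52/9, f(-5/9) = -412/81, f(-4/9) = -358/81, f(-1/3) = -34/9, f(-2/9) = -256/81, f(-1/9) = -208/81.
Sum = Δu · [f(-1) + f(-8/9) + f(-7/9) + ...].
Sum ≈ -5.169.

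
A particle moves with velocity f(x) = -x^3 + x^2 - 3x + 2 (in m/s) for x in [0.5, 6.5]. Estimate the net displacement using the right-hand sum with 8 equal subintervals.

-505.03125

Δx = (6.5 − 0.5)/8 = 0.75.
Right endpoints: 1.25, 2, 2.75, 3.5, 4.25, 5, 5.75, 6.5.
f(1.25) = -2.140625, f(2) = -8, f(2.75) = -19.484375, f(3.5) = -39.125, f(4.25) = -69.453125, f(5) = -113, f(5.75) = -172.296875, f(6.5) = -249.875.
Sum = Δx · [f(1.25) + f(2) + f(2.75) + ...].
Sum = -505.03125.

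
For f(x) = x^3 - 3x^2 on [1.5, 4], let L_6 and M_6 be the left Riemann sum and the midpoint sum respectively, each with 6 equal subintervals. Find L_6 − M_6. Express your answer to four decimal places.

L_6 ≈ -1.547309.
M_6 ≈ 1.919488.
L_6 − M_6 ≈ -3.4668.

-3.4668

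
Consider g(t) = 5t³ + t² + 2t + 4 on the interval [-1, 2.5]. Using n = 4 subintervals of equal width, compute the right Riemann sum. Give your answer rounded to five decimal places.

Δt = (2.5 − (-1))/4 = 0.875.
Right endpoints: -0.125, 0.75, 1.625, 2.5.
g(-0.125) = 1923/512, g(0.75) = 8.171875, g(1.625) = 16049/512, g(2.5) = 93.375.
Sum = Δt · [g(-0.125) + g(0.75) + g(1.625) + g(2.5)].
Sum ≈ 119.56738.

119.56738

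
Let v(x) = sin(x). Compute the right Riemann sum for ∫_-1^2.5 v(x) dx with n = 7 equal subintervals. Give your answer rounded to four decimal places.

Δx = (2.5 − (-1))/7 = 0.5.
Right endpoints: -0.5, 0, 0.5, 1, 1.5, 2, 2.5.
v(-0.5) ≈ -0.4794, v(0) ≈ 0.0000, v(0.5) ≈ 0.4794, v(1) ≈ 0.8415, v(1.5) ≈ 0.9975, v(2) ≈ 0.9093, v(2.5) ≈ 0.5985.
Sum = Δx · [v(-0.5) + v(0) + v(0.5) + ...].
Sum ≈ 1.6734.

1.6734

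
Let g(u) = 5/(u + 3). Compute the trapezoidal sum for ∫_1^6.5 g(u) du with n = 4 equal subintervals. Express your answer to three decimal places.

Δu = (6.5 − 1)/4 = 1.375.
g(1) = 1.25, g(2.375) = 40/43, g(3.75) = 20/27, g(5.125) = 8/13, g(6.5) = 10/19.
T_4 = (Δu/2)·[g(u_0) + 2g(u_1) + 2g(u_2) + 2g(u_3) + g(u_4)].
Sum ≈ 4.365.

4.365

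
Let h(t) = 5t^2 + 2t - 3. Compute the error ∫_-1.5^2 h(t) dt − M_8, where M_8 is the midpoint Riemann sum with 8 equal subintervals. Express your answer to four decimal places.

0.2791

Exact integral: ∫_-1.5^2 h(t) dt ≈ 10.208333.
M_8 ≈ 9.929199.
Error ≈ 10.208333 − 9.929199 ≈ 0.2791.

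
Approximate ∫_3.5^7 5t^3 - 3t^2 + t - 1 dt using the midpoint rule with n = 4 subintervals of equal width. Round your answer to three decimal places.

Δt = (7 − 3.5)/4 = 0.875.
Midpoints: 3.9375, 4.8125, 5.6875, 6.5625.
f(3.9375) = 1071755/4096, f(4.8125) = 2013689/4096, f(5.6875) = 3389567/4096, f(6.5625) = 5281709/4096.
Sum = Δt · [f(3.9375) + f(4.8125) + f(5.6875) + f(6.5625)].
Sum ≈ 2511.506.

2511.506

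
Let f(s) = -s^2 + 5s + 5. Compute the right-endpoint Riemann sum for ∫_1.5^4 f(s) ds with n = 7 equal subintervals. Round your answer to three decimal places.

26.390

Δs = (4 − 1.5)/7 = 5/14.
Right endpoints: 13/7, 31/14, 18/7, 41/14, 23/7, 51/14, 4.
f(13/7) = 531/49, f(31/14) = 2189/196, f(18/7) = 551/49, f(41/14) = 2169/196, f(23/7) = 521/49, f(51/14) = 1949/196, f(4) = 9.
Sum = Δs · [f(13/7) + f(31/14) + f(18/7) + ...].
Sum ≈ 26.390.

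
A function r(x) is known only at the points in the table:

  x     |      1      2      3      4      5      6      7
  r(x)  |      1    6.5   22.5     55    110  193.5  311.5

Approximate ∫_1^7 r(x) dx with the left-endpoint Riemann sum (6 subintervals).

388.5

Δx = 1.
Sum = 1·[1 + 6.5 + 22.5 + 55 + 110 + 193.5] = 388.5.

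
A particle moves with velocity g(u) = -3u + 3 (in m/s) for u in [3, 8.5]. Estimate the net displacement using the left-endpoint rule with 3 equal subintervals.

Δu = (8.5 − 3)/3 = 11/6.
Left endpoints: 3, 29/6, 20/3.
g(3) = -6, g(29/6) = -11.5, g(20/3) = -17.
Sum = Δu · [g(3) + g(29/6) + g(20/3)].
Sum = -63.25.

-63.25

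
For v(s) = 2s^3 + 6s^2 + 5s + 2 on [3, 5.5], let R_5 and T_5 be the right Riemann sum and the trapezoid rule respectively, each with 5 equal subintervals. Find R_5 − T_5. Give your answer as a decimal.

R_5 = 861.875.
T_5 = 757.1875.
R_5 − T_5 = 104.6875.

104.6875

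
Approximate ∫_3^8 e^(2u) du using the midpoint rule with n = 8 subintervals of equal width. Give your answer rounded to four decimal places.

4166265.1080

Δu = (8 − 3)/8 = 0.625.
Midpoints: 3.3125, 3.9375, 4.5625, 5.1875, 5.8125, 6.4375, 7.0625, 7.6875.
f(3.3125) ≈ 753.7042, f(3.9375) ≈ 2630.6862, f(4.5625) ≈ 9181.9970, f(5.1875) ≈ 32048.3186, f(5.8125) ≈ 111859.6232, f(6.4375) ≈ 390428.4481, f(7.0625) ≈ 1362729.1843, f(7.6875) ≈ 4756392.2112.
Sum = Δu · [f(3.3125) + f(3.9375) + f(4.5625) + ...].
Sum ≈ 4166265.1080.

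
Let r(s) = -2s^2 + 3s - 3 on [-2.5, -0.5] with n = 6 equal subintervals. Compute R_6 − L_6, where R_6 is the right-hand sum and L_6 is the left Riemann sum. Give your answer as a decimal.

R_6 ≈ -22.4074074.
L_6 ≈ -28.4074074.
R_6 − L_6 = 6.

6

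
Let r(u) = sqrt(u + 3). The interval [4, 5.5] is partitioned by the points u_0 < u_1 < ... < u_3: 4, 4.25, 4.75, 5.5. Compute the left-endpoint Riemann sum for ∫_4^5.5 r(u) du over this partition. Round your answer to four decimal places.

Subinterval widths: 0.25, 0.5, 0.75.
Left endpoints: 4, 4.25, 4.75.
r(4) ≈ 2.6458, r(4.25) ≈ 2.6926, r(4.75) ≈ 2.7839.
Sum = Σ Δu_i · r(u_i).
Sum ≈ 4.0956.

4.0956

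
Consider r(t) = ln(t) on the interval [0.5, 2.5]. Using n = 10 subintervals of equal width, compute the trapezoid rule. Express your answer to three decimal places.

0.632

Δt = (2.5 − 0.5)/10 = 0.2.
r(0.5) ≈ -0.693, r(0.7) ≈ -0.357, r(0.9) ≈ -0.105, r(1.1) ≈ 0.095, r(1.3) ≈ 0.262, r(1.5) ≈ 0.405, r(1.7) ≈ 0.531, r(1.9) ≈ 0.642, r(2.1) ≈ 0.742, r(2.3) ≈ 0.833, r(2.5) ≈ 0.916.
T_10 = (Δt/2)·[r(t_0) + 2r(t_1) + ... + 2r(t_{9}) + r(t_10)].
Sum ≈ 0.632.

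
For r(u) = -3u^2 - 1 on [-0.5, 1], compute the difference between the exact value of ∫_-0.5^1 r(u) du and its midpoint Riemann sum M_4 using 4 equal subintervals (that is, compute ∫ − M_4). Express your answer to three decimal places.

Exact integral: ∫_-0.5^1 r(u) du = -2.625.
M_4 ≈ -2.57227.
Error ≈ -2.625 − (-2.57227) ≈ -0.053.

-0.053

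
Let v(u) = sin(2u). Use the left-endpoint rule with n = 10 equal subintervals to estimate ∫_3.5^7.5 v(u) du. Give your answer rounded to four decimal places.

0.7173

Δu = (7.5 − 3.5)/10 = 0.4.
Left endpoints: 3.5, 3.9, 4.3, 4.7, 5.1, 5.5, 5.9, 6.3, 6.7, 7.1.
v(3.5) ≈ 0.6570, v(3.9) ≈ 0.9985, v(4.3) ≈ 0.7344, v(4.7) ≈ 0.0248, v(5.1) ≈ -0.6999, v(5.5) ≈ -1.0000, v(5.9) ≈ -0.6935, v(6.3) ≈ 0.0336, v(6.7) ≈ 0.7404, v(7.1) ≈ 0.9980.
Sum = Δu · [v(3.5) + v(3.9) + v(4.3) + ...].
Sum ≈ 0.7173.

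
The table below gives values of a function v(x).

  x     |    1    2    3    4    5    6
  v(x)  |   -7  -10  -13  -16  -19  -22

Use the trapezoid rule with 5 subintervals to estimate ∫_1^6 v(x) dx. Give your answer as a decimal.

-72.5

Δx = 1.
T_5 = (1/2)·[(-7) + 2·(-10) + 2·(-13) + 2·(-16) + 2·(-19) + (-22)] = -72.5.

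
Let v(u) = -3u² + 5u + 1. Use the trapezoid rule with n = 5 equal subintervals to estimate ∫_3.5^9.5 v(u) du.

-617.82

Δu = (9.5 − 3.5)/5 = 1.2.
v(3.5) = -18.25, v(4.7) = -41.77, v(5.9) = -73.93, v(7.1) = -114.73, v(8.3) = -164.17, v(9.5) = -222.25.
T_5 = (Δu/2)·[v(u_0) + 2v(u_1) + ... + 2v(u_{4}) + v(u_5)].
Sum = -617.82.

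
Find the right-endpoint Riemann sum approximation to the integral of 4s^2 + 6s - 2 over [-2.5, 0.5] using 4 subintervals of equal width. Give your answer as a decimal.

-4.125

Δs = (0.5 − (-2.5))/4 = 0.75.
Right endpoints: -1.75, -1, -0.25, 0.5.
f(-1.75) = -0.25, f(-1) = -4, f(-0.25) = -3.25, f(0.5) = 2.
Sum = Δs · [f(-1.75) + f(-1) + f(-0.25) + f(0.5)].
Sum = -4.125.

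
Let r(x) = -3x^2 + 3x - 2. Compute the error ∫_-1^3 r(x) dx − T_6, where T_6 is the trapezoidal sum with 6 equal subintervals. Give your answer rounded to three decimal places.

0.889

Exact integral: ∫_-1^3 r(x) dx = -24.
T_6 ≈ -24.88889.
Error ≈ -24 − (-24.88889) ≈ 0.889.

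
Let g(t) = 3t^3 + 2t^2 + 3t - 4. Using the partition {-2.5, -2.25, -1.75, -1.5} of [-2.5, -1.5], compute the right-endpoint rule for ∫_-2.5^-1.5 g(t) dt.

Subinterval widths: 0.25, 0.5, 0.25.
Right endpoints: -2.25, -1.75, -1.5.
g(-2.25) = -34.796875, g(-1.75) = -19.203125, g(-1.5) = -14.125.
Sum = Σ Δt_i · g(t_i).
Sum = -21.83203125.

-21.83203125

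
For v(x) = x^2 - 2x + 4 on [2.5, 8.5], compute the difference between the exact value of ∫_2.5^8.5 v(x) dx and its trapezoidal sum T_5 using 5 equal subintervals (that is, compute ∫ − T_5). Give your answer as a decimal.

Exact integral: ∫_2.5^8.5 v(x) dx = 157.5.
T_5 = 158.94.
Error = 157.5 − 158.94 = -1.44.

-1.44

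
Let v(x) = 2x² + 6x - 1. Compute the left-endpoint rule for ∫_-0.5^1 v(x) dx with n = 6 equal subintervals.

0.21875

Δx = (1 − (-0.5))/6 = 0.25.
Left endpoints: -0.5, -0.25, 0, 0.25, 0.5, 0.75.
v(-0.5) = -3.5, v(-0.25) = -2.375, v(0) = -1, v(0.25) = 0.625, v(0.5) = 2.5, v(0.75) = 4.625.
Sum = Δx · [v(-0.5) + v(-0.25) + v(0) + ...].
Sum = 0.21875.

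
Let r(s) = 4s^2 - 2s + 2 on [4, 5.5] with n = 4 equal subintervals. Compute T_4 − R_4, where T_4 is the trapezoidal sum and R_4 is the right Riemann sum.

-10.125

T_4 = 125.390625.
R_4 = 135.515625.
T_4 − R_4 = -10.125.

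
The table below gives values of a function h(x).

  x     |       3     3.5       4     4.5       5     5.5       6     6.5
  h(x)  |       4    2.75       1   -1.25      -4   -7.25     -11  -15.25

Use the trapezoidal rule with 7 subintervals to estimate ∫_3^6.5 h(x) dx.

Δx = 0.5.
T_7 = (0.5/2)·[4 + 2·2.75 + 2·1 + 2·(-1.25) + 2·(-4) + 2·(-7.25) + 2·(-11) + (-15.25)] = -12.6875.

-12.6875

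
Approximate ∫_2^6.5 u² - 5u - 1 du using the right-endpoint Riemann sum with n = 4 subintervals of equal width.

-1.44140625

Δu = (6.5 − 2)/4 = 1.125.
Right endpoints: 3.125, 4.25, 5.375, 6.5.
f(3.125) = -6.859375, f(4.25) = -4.1875, f(5.375) = 1.015625, f(6.5) = 8.75.
Sum = Δu · [f(3.125) + f(4.25) + f(5.375) + f(6.5)].
Sum = -1.44140625.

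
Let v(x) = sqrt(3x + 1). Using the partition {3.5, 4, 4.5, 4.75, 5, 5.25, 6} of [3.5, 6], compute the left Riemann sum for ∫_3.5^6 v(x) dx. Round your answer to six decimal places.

9.496118

Subinterval widths: 0.5, 0.5, 0.25, 0.25, 0.25, 0.75.
Left endpoints: 3.5, 4, 4.5, 4.75, 5, 5.25.
v(3.5) ≈ 3.391165, v(4) ≈ 3.605551, v(4.5) ≈ 3.807887, v(4.75) ≈ 3.905125, v(5) ≈ 4.000000, v(5.25) ≈ 4.092676.
Sum = Σ Δx_i · v(x_i).
Sum ≈ 9.496118.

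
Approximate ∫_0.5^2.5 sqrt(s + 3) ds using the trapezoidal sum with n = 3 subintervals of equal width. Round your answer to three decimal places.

Δs = (2.5 − 0.5)/3 = 2/3.
f(0.5) ≈ 1.871, f(7/6) ≈ 2.041, f(11/6) ≈ 2.198, f(2.5) ≈ 2.345.
T_3 = (Δs/2)·[f(s_0) + 2f(s_1) + 2f(s_2) + f(s_3)].
Sum ≈ 4.232.

4.232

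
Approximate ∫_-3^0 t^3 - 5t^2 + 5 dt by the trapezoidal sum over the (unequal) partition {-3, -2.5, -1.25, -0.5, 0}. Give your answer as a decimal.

-54.640625

Subinterval widths: 0.5, 1.25, 0.75, 0.5.
f(-3) = -67, f(-2.5) = -41.875, f(-1.25) = -4.765625, f(-0.5) = 3.625, f(0) = 5.
On each subinterval the trapezoid contributes (Δt_i/2)·[f(t_{i-1}) + f(t_i)].
Sum = -54.640625.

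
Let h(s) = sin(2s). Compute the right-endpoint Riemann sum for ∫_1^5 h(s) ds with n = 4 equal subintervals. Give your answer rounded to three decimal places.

-0.591

Δs = (5 − 1)/4 = 1.
Right endpoints: 2, 3, 4, 5.
h(2) ≈ -0.757, h(3) ≈ -0.279, h(4) ≈ 0.989, h(5) ≈ -0.544.
Sum = Δs · [h(2) + h(3) + h(4) + h(5)].
Sum ≈ -0.591.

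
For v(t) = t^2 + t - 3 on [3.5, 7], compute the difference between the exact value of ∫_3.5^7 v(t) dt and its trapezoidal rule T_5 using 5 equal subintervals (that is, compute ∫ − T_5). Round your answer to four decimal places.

Exact integral: ∫_3.5^7 v(t) dt ≈ 107.916667.
T_5 = 108.2025.
Error ≈ 107.916667 − 108.2025 ≈ -0.2858.

-0.2858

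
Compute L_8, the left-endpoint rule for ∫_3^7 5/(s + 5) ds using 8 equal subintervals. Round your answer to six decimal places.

2.080313

Δs = (7 − 3)/8 = 0.5.
Left endpoints: 3, 3.5, 4, 4.5, 5, 5.5, 6, 6.5.
f(3) = 0.625, f(3.5) = 10/17, f(4) = 5/9, f(4.5) = 10/19, f(5) = 0.5, f(5.5) = 10/21, f(6) = 5/11, f(6.5) = 10/23.
Sum = Δs · [f(3) + f(3.5) + f(4) + ...].
Sum ≈ 2.080313.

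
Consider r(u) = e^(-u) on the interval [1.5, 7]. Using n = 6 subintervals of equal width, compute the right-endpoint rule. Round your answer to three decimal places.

0.136

Δu = (7 − 1.5)/6 = 11/12.
Right endpoints: 29/12, 10/3, 4.25, 31/6, 73/12, 7.
r(29/12) ≈ 0.089, r(10/3) ≈ 0.036, r(4.25) ≈ 0.014, r(31/6) ≈ 0.006, r(73/12) ≈ 0.002, r(7) ≈ 0.001.
Sum = Δu · [r(29/12) + r(10/3) + r(4.25) + ...].
Sum ≈ 0.136.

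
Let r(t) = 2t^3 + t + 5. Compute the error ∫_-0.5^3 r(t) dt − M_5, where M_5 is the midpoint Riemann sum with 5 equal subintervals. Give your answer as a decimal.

1.071875

Exact integral: ∫_-0.5^3 r(t) dt = 62.34375.
M_5 = 61.271875.
Error = 62.34375 − 61.271875 = 1.071875.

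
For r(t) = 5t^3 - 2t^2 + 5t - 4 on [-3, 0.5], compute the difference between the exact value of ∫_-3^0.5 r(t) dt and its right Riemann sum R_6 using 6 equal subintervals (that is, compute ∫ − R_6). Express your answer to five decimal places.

Exact integral: ∫_-3^0.5 r(t) dt ≈ -155.1302083.
R_6 ≈ -109.4833623.
Error ≈ -155.1302083 − (-109.4833623) ≈ -45.64685.

-45.64685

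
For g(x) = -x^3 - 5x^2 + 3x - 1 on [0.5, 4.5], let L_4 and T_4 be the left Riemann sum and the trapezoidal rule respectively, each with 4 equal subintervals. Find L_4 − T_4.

L_4 = -147.
T_4 = -236.5.
L_4 − T_4 = 89.5.

89.5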